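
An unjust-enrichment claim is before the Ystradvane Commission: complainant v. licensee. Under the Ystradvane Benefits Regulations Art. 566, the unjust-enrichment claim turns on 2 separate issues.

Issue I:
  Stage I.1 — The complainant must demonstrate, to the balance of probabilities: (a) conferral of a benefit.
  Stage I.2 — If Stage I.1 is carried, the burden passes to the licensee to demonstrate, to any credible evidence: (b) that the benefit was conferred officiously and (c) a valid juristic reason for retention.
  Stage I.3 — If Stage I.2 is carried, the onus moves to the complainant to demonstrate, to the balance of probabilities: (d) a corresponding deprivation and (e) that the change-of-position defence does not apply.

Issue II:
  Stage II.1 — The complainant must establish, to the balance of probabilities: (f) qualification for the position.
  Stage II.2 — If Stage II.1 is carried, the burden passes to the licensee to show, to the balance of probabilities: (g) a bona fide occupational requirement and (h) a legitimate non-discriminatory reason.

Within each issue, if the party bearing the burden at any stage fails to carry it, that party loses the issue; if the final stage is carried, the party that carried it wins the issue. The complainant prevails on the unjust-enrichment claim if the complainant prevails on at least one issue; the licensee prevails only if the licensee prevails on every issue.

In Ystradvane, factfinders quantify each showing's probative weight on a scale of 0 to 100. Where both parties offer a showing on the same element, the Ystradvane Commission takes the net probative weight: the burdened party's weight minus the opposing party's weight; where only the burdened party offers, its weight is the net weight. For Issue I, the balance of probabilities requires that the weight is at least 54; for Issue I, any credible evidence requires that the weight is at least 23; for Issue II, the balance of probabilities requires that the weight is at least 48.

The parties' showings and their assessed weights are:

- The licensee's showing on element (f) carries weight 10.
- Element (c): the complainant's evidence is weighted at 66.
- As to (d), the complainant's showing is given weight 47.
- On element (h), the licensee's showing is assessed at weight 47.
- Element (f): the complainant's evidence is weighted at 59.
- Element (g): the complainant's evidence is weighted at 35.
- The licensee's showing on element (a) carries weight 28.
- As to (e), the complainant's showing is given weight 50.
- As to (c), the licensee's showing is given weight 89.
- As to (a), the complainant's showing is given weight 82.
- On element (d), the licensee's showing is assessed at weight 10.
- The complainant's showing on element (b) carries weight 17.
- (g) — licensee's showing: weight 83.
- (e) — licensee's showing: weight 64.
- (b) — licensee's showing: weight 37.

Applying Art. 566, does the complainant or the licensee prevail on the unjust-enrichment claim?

complainant

— Issue I —
Stage I.1 (complainant, the balance of probabilities, weight is at least 54): (a) net 82−28=54 ≥ 54 — meets.
  Stage I.1 is satisfied; the onus moves to the licensee.
Stage I.2 (licensee, any credible evidence, weight is at least 23): (b) net 37−17=20 < 23 — fails; (c) net 89−66=23 ≥ 23 — meets.
  The licensee does not carry Stage I.2.
The complainant prevails on this issue.
— Issue II —
Stage II.1 — burden on complainant; standard: the balance of probabilities (weight is at least 48).
    (f): 59 − 10 = 49 ≥ 48 [met]
  The complainant carries Stage II.1; the licensee now bears the burden.
Stage II.2 — burden on licensee; standard: the balance of probabilities (weight is at least 48).
    (g): 83 − 35 = 48 ≥ 48 [met]
    (h): 47 < 48 [not met]
  Not every element is met, so the licensee fails to carry Stage II.2.
So the complainant prevails on this issue.
Per-issue: Issue I → complainant; Issue II → complainant. The complainant must prevail on at least one issue; overall, the complainant prevails.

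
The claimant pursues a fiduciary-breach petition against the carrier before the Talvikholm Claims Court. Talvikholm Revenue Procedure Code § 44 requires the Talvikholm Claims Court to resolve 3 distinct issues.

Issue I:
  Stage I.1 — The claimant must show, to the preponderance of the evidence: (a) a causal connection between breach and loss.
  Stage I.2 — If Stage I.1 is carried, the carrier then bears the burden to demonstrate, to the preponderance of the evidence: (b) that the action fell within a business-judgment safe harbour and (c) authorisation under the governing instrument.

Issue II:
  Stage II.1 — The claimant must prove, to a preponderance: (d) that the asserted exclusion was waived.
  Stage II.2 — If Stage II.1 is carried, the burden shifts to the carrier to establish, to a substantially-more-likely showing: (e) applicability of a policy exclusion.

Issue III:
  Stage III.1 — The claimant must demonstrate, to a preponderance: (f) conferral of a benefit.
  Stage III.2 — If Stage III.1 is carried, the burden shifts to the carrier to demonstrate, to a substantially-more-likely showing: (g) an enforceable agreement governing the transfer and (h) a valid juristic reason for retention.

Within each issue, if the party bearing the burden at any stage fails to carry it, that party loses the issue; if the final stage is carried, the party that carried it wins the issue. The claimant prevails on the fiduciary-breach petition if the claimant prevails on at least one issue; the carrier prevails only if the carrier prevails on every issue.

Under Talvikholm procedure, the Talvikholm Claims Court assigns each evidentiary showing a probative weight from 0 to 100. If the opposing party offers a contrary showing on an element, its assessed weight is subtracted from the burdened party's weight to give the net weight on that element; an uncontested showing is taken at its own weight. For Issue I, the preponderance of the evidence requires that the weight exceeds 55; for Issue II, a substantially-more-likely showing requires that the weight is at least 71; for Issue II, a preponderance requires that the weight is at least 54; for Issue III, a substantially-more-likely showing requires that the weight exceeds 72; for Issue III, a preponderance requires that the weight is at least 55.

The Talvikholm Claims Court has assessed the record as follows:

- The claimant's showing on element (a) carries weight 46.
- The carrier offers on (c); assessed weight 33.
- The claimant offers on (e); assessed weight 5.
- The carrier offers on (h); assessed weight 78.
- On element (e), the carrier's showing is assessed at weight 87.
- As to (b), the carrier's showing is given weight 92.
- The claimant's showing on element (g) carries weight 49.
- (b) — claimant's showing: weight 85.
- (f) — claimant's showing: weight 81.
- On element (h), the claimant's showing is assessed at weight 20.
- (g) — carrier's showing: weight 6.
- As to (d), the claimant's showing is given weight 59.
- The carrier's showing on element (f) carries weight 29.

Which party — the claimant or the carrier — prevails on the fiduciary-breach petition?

carrier

— Issue I —
Stage I.1 — burden on claimant; standard: the preponderance of the evidence (weight exceeds 55).
    (a): 46 ≤ 55 [not met]
  The claimant does not carry Stage I.1.
So the carrier prevails on this issue.
— Issue II —
Stage II.1 (claimant, a preponderance, weight is at least 54): (d) 59 ≥ 54 — meets.
  Stage II.1 carried; the burden shifts to the carrier.
Stage II.2 (carrier, a substantially-more-likely showing, weight is at least 71): (e) net 87−5=82 ≥ 71 — meets.
  Stage II.2 carried; the final stage is satisfied.
With every stage satisfied, the carrier prevails on this issue.
— Issue III —
Stage III.1 — burden on claimant; standard: a preponderance (weight is at least 55).
    (f): 81 − 29 = 52 < 55 [not met]
  The claimant does not carry Stage III.1.
The analysis ends at Stage III.1; the carrier prevails on this issue.
Per-issue: Issue I → carrier; Issue II → carrier; Issue III → carrier. The claimant must prevail on at least one issue; overall, the carrier prevails.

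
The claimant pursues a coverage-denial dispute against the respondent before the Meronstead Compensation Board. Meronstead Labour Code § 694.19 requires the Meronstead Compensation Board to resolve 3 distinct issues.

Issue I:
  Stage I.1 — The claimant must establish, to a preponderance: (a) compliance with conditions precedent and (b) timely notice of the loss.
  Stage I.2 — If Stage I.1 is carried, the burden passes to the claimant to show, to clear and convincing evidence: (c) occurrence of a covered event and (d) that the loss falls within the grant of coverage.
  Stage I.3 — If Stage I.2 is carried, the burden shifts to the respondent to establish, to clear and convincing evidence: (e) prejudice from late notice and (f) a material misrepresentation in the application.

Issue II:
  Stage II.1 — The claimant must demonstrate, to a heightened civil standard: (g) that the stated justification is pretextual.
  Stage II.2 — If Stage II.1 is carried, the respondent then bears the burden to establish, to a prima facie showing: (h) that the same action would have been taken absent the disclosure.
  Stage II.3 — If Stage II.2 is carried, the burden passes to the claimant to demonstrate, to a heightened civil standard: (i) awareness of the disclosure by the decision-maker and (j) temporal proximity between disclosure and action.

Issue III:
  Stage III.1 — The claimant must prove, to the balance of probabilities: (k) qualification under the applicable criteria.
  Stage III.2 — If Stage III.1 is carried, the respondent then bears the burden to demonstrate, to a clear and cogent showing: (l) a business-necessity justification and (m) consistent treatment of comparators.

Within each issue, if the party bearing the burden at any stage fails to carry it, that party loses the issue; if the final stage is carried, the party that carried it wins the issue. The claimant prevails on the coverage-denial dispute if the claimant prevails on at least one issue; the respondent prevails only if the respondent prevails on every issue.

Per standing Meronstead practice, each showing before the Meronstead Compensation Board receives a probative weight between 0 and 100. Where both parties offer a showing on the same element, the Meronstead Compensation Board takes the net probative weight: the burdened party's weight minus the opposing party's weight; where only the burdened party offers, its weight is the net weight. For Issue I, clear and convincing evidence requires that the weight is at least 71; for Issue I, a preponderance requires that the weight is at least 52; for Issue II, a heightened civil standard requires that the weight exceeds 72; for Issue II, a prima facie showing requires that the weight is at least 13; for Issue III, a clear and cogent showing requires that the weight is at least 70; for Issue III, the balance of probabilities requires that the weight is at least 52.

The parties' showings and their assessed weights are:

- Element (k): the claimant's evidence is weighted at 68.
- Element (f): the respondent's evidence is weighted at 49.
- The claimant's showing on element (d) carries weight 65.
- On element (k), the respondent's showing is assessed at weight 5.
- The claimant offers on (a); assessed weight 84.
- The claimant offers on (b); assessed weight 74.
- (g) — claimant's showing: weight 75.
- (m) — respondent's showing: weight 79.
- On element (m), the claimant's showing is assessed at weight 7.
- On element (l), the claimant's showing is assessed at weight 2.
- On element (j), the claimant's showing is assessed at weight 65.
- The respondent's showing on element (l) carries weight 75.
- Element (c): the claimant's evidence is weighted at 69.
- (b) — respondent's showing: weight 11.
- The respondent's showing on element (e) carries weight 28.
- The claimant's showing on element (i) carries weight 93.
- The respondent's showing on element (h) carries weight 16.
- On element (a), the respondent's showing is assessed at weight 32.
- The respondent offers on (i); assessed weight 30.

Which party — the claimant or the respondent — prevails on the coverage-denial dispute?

respondent

— Issue I —
Stage I.1 — burden on claimant; standard: a preponderance (weight is at least 52).
    (a): 84 − 32 = 52 ≥ 52 [met]
    (b): 74 − 11 = 63 ≥ 52 [met]
  All elements met. The claimant retains the burden for Stage I.2.
Stage I.2 — burden on claimant; standard: clear and convincing evidence (weight is at least 71).
    (c): 69 < 71 [not met]
    (d): 65 < 71 [not met]
  Not every element is met, so the claimant fails to carry Stage I.2.
So the respondent prevails on this issue.
— Issue II —
Stage II.1 — burden on claimant; standard: a heightened civil standard (weight exceeds 72).
    (g): 75 > 72 [met]
  All elements met. The burden passes to the respondent.
Stage II.2 — burden on respondent; standard: a prima facie showing (weight is at least 13).
    (h): 16 ≥ 13 [met]
  Stage II.2 is satisfied; the onus moves to the claimant.
Stage II.3 — burden on claimant; standard: a heightened civil standard (weight exceeds 72).
    (i): 93 − 30 = 63 ≤ 72 [not met]
    (j): 65 ≤ 72 [not met]
  Stage II.3 not carried; the claimant fails its burden.
The analysis ends at Stage II.3; the respondent prevails on this issue.
— Issue III —
Stage III.1 (claimant, the balance of probabilities, weight is at least 52): (k) net 68−5=63 ≥ 52 — meets.
  The claimant carries Stage III.1; the respondent now bears the burden.
Stage III.2 (respondent, a clear and cogent showing, weight is at least 70): (l) net 75−2=73 ≥ 70 — meets; (m) net 79−7=72 ≥ 70 — meets.
  All elements met at the final stage.
All stages carried — the respondent prevails on this issue.
Per-issue: Issue I → respondent; Issue II → respondent; Issue III → respondent. The claimant must prevail on at least one issue; overall, the respondent prevails.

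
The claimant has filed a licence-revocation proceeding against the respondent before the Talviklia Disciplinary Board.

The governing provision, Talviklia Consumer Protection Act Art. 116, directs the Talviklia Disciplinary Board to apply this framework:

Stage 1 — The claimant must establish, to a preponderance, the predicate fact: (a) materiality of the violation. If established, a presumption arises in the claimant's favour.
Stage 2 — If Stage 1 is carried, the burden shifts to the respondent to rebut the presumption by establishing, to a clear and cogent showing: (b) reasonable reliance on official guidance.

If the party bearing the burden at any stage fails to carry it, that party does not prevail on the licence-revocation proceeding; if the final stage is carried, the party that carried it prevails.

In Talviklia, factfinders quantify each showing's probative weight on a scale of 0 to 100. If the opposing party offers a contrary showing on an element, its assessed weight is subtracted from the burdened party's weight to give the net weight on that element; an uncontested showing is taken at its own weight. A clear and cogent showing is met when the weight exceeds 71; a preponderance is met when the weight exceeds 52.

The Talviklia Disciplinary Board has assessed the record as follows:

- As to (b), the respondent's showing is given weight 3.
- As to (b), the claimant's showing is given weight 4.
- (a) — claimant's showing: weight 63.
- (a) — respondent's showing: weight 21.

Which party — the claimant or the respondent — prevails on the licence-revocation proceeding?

Stage 1 — burden on claimant; standard: a preponderance (weight exceeds 52).
    (a): 63 − 21 = 42 ≤ 52 [not met]
  Not every element is met, so the claimant fails to carry Stage 1.
The respondent prevails.

respondent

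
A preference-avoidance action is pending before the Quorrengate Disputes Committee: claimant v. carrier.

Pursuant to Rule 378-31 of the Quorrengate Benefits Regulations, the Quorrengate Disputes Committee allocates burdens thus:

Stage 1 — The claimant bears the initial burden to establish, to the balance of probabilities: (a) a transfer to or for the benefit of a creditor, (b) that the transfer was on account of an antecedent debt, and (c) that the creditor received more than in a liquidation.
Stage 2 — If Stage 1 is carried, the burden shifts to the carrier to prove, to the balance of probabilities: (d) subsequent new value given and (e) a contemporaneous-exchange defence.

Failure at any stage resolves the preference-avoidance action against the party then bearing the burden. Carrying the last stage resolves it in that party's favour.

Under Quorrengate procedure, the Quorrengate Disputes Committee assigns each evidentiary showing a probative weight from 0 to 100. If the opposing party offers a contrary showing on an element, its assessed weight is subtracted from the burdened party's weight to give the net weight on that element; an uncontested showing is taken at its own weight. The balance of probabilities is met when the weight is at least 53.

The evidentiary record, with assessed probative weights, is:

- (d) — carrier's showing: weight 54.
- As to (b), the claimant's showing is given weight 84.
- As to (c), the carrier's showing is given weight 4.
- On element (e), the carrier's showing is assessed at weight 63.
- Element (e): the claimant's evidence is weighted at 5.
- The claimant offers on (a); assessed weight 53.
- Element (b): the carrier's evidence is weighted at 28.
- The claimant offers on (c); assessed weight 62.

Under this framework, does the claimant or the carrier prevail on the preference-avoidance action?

Stage 1 (claimant, the balance of probabilities, weight is at least 53): (a) 53 ≥ 53 — meets; (b) net 84−28=56 ≥ 53 — meets; (c) net 62−4=58 ≥ 53 — meets.
  The claimant carries Stage 1; the carrier now bears the burden.
Stage 2 (carrier, the balance of probabilities, weight is at least 53): (d) 54 ≥ 53 — meets; (e) net 63−5=58 ≥ 53 — meets.
  The carrier carries the last stage.
With every stage satisfied, the carrier prevails.

carrier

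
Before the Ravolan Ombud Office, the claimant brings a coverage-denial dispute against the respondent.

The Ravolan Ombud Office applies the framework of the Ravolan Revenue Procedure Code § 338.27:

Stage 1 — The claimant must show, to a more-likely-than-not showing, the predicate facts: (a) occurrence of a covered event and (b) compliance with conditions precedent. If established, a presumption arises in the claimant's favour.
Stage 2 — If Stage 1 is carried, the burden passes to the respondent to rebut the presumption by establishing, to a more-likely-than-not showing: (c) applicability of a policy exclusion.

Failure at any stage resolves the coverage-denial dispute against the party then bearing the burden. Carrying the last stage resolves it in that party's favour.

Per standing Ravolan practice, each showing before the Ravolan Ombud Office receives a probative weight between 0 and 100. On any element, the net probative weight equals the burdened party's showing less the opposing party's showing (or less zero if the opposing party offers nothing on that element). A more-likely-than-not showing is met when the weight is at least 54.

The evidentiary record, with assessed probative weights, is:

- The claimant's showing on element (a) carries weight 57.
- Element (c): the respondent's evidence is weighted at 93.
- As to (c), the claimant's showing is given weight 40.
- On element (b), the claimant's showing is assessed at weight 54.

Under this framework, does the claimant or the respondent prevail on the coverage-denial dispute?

At Stage 1 the claimant must meet a more-likely-than-not showing (weight is at least 54): on (a) the weight is 57, which does reach 54, so (a) meets the standard; on (b) the weight is 54, ≥ 54, so (b) meets the standard.
  Stage 1 carried; the burden shifts to the respondent.
At Stage 2 the respondent must meet a more-likely-than-not showing (weight is at least 54): on (c) the weight is 93 less the opposing 40 gives net 53, which does not reach 54, so (c) does not meet the standard.
  The respondent does not carry Stage 2.
The claimant prevails.

claimant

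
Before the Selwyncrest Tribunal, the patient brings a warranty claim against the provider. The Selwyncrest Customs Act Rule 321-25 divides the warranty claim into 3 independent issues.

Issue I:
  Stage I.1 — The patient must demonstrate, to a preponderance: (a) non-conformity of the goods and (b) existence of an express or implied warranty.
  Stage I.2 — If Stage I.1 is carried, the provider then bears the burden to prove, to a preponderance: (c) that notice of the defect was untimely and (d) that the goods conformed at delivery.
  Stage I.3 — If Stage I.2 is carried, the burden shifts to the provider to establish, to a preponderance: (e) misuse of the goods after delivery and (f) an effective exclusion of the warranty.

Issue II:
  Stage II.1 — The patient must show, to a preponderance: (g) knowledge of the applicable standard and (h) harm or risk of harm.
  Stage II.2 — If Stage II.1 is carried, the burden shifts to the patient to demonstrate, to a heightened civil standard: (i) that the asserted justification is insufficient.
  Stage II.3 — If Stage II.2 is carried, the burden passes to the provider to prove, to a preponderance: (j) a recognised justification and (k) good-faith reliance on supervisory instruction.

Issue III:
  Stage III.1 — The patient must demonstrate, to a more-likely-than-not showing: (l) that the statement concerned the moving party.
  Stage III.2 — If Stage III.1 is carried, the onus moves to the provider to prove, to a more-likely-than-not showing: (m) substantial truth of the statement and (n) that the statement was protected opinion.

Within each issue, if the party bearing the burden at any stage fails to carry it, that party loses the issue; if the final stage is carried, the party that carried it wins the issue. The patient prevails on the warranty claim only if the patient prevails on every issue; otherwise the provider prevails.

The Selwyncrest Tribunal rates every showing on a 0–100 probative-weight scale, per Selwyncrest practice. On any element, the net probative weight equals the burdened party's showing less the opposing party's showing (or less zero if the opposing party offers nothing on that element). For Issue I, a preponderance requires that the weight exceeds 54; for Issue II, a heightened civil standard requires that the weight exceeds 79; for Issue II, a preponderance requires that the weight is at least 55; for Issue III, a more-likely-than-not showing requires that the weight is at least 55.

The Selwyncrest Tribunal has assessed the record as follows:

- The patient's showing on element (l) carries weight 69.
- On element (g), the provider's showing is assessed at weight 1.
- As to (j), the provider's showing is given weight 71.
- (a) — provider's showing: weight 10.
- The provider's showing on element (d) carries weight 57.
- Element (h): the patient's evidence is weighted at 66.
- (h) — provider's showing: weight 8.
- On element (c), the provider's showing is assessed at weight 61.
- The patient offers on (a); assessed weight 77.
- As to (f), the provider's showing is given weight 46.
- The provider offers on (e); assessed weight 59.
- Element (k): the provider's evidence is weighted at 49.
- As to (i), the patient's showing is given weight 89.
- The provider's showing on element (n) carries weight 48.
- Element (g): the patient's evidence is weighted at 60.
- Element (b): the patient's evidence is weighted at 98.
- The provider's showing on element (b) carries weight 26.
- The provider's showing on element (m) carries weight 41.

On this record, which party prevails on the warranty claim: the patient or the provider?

— Issue I —
At Stage I.1 the patient must meet a preponderance (weight exceeds 54): on (a) the weight is 77 less the opposing 10 gives net 67, > 54, so (a) meets the standard; on (b) the weight is 98 less the opposing 26 gives net 72, > 54, so (b) meets the standard.
  All elements met. The burden passes to the provider.
At Stage I.2 the provider must meet a preponderance (weight exceeds 54): on (c) the weight is 61, which does exceed 54, so (c) meets the standard; on (d) the weight is 57, > 54, so (d) meets the standard.
  Stage I.2 carried; the burden remains with the provider.
At Stage I.3 the provider must meet a preponderance (weight exceeds 54): on (e) the weight is 59, which does exceed 54, so (e) meets the standard; on (f) the weight is 46, which does not exceed 54, so (f) does not meet the standard.
  Not every element is met, so the provider fails to carry Stage I.3.
The analysis ends at Stage I.3; the patient prevails on this issue.
— Issue II —
At Stage II.1 the patient must meet a preponderance (weight is at least 55): on (g) the weight is 60 less the opposing 1 gives net 59, ≥ 55, so (g) meets the standard; on (h) the weight is 66 less the opposing 8 gives net 58, ≥ 55, so (h) meets the standard.
  All elements met. The patient retains the burden for Stage II.2.
At Stage II.2 the patient must meet a heightened civil standard (weight exceeds 79): on (i) the weight is 89, which does exceed 79, so (i) meets the standard.
  The patient carries Stage II.2; the provider now bears the burden.
At Stage II.3 the provider must meet a preponderance (weight is at least 55): on (j) the weight is 71, which does reach 55, so (j) meets the standard; on (k) the weight is 49, < 55, so (k) does not meet the standard.
  Stage II.3 not carried; the provider fails its burden.
The analysis ends at Stage II.3; the patient prevails on this issue.
— Issue III —
At Stage III.1 the patient must meet a more-likely-than-not showing (weight is at least 55): on (l) the weight is 69, ≥ 55, so (l) meets the standard.
  Stage III.1 is satisfied; the onus moves to the provider.
At Stage III.2 the provider must meet a more-likely-than-not showing (weight is at least 55): on (m) the weight is 41, < 55, so (m) does not meet the standard; on (n) the weight is 48, which does not reach 55, so (n) does not meet the standard.
  Not every element is met, so the provider fails to carry Stage III.2.
The analysis ends at Stage III.2; the patient prevails on this issue.
Per-issue: Issue I → patient; Issue II → patient; Issue III → patient. The patient must prevail on every issue; overall, the patient prevails.

patient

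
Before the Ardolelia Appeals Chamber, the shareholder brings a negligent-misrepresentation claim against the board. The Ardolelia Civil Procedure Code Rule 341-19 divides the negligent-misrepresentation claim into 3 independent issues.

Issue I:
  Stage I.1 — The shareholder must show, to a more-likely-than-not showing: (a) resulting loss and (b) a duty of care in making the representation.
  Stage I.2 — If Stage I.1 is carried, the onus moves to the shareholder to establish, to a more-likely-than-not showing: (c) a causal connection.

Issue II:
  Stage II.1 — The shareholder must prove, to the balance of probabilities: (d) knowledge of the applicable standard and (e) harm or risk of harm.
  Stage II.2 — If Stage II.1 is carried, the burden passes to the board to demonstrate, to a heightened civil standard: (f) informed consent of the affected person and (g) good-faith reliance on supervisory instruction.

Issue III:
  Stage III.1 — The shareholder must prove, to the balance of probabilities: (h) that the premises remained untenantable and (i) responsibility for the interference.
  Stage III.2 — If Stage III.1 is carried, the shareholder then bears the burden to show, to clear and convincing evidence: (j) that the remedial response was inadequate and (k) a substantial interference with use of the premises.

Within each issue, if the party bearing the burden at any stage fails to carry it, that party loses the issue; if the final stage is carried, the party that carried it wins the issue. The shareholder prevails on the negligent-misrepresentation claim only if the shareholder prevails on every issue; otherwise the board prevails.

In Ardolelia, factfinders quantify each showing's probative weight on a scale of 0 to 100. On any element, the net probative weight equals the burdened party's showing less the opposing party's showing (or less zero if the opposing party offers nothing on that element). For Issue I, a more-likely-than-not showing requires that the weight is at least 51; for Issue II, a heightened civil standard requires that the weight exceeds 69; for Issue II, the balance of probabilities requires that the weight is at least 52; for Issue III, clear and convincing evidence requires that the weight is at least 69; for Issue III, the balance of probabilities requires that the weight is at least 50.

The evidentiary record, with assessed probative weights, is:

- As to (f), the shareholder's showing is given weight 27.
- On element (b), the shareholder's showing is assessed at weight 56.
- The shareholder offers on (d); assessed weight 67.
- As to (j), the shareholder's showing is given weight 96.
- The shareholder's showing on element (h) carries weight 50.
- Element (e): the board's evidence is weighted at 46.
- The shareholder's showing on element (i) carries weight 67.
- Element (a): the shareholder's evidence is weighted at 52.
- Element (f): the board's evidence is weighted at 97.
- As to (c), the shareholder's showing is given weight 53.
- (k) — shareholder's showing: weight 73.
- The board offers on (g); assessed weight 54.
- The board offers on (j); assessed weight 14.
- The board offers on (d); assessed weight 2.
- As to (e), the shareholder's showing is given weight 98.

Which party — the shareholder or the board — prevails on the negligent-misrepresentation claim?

— Issue I —
At Stage I.1 the shareholder must meet a more-likely-than-not showing (weight is at least 51): on (a) the weight is 52, ≥ 51, so (a) meets the standard; on (b) the weight is 56, which does reach 51, so (b) meets the standard.
  Stage I.1 carried; the burden remains with the shareholder.
At Stage I.2 the shareholder must meet a more-likely-than-not showing (weight is at least 51): on (c) the weight is 53, which does reach 51, so (c) meets the standard.
  Stage I.2 carried; the final stage is satisfied.
With every stage satisfied, the shareholder prevails on this issue.
— Issue II —
Stage II.1 (shareholder, the balance of probabilities, weight is at least 52): (d) net 67−2=65 ≥ 52 — meets; (e) net 98−46=52 ≥ 52 — meets.
  All elements met. The burden passes to the board.
Stage II.2 (board, a heightened civil standard, weight exceeds 69): (f) net 97−27=70 > 69 — meets; (g) 54 ≤ 69 — fails.
  The board does not carry Stage II.2.
So the shareholder prevails on this issue.
— Issue III —
At Stage III.1 the shareholder must meet the balance of probabilities (weight is at least 50): on (h) the weight is 50, which does reach 50, so (h) meets the standard; on (i) the weight is 67, which does reach 50, so (i) meets the standard.
  Stage III.1 carried; the burden remains with the shareholder.
At Stage III.2 the shareholder must meet clear and convincing evidence (weight is at least 69): on (j) the weight is 96 less the opposing 14 gives net 82, ≥ 69, so (j) meets the standard; on (k) the weight is 73, which does reach 69, so (k) meets the standard.
  The shareholder carries the last stage.
All stages carried — the shareholder prevails on this issue.
Per-issue: Issue I → shareholder; Issue II → shareholder; Issue III → shareholder. The shareholder must prevail on every issue; overall, the shareholder prevails.

shareholder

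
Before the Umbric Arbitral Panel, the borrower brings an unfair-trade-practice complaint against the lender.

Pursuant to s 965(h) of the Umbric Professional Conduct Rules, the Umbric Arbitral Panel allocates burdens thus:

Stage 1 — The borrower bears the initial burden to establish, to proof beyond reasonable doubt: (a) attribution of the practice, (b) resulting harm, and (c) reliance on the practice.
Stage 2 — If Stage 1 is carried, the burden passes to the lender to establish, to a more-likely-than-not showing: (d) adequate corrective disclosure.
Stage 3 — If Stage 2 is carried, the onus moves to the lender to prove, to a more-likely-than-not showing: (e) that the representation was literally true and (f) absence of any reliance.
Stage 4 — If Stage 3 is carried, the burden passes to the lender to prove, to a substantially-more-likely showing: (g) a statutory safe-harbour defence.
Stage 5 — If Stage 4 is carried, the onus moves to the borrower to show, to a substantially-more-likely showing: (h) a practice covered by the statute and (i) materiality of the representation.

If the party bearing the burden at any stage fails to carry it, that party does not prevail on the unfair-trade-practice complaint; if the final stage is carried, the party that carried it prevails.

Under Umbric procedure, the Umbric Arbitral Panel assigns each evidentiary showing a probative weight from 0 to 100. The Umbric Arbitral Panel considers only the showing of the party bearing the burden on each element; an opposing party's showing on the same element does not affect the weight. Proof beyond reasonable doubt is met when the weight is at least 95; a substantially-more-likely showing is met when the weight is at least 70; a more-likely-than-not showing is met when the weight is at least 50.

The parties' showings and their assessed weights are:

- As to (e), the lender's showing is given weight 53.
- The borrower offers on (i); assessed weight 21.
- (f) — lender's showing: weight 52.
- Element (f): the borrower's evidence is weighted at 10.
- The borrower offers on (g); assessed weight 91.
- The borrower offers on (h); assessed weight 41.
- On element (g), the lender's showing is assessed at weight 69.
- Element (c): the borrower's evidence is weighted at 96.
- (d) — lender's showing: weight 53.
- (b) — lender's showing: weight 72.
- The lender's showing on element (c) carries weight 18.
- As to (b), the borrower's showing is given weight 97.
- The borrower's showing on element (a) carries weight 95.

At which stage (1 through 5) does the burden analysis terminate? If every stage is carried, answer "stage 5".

stage 4

Stage 1 (borrower, proof beyond reasonable doubt, weight is at least 95): (a) 95 ≥ 95 — meets; (b) 97 (lender's 72 disregarded) ≥ 95 — meets; (c) 96 (lender's 18 disregarded) ≥ 95 — meets.
  Stage 1 carried; the burden shifts to the lender.
Stage 2 (lender, a more-likely-than-not showing, weight is at least 50): (d) 53 ≥ 50 — meets.
  Stage 2 is satisfied; the lender continues to bear the burden.
Stage 3 (lender, a more-likely-than-not showing, weight is at least 50): (e) 53 ≥ 50 — meets; (f) 52 (borrower's 10 disregarded) ≥ 50 — meets.
  Stage 3 is satisfied; the lender continues to bear the burden.
Stage 4 (lender, a substantially-more-likely showing, weight is at least 70): (g) 69 (borrower's 91 disregarded) < 70 — fails.
  Not every element is met, so the lender fails to carry Stage 4.
The analysis ends at Stage 4; the borrower prevails.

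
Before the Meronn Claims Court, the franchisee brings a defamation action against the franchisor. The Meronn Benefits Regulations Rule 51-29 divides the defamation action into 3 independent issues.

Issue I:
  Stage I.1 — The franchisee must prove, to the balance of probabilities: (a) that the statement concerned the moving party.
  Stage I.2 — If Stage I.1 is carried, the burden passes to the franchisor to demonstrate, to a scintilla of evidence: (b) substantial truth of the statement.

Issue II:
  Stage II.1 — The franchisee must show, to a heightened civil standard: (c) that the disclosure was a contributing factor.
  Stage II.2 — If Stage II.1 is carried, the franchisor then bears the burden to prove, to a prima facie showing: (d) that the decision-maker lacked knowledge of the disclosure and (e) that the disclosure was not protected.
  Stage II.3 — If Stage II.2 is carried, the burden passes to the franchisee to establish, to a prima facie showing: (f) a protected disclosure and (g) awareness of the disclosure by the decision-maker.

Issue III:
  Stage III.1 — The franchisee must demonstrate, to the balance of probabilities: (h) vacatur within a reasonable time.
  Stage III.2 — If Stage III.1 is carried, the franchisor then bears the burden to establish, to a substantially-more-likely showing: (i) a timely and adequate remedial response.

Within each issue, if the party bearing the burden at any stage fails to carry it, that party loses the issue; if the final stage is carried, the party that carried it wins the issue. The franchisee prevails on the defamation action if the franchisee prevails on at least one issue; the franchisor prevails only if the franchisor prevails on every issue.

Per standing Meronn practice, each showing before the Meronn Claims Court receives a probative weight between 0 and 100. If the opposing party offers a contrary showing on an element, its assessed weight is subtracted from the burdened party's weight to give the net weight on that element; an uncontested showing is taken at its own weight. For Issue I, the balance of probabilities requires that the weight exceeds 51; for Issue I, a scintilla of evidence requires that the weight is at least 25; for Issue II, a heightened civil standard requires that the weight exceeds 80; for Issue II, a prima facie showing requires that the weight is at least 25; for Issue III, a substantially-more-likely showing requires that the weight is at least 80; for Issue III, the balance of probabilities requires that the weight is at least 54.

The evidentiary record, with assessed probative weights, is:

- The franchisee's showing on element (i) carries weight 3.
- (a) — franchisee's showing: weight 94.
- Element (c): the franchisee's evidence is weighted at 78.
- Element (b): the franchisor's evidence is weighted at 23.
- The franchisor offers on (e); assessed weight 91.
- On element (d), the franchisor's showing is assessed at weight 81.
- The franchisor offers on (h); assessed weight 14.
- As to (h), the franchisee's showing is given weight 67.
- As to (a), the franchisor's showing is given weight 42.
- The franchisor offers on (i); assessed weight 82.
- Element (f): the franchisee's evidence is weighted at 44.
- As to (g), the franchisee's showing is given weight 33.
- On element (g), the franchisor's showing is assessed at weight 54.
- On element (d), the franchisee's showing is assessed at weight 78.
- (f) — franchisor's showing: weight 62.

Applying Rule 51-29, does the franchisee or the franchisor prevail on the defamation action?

franchisee

— Issue I —
Stage I.1 (franchisee, the balance of probabilities, weight exceeds 51): (a) net 94−42=52 > 51 — meets.
  All elements met. The burden passes to the franchisor.
Stage I.2 (franchisor, a scintilla of evidence, weight is at least 25): (b) 23 < 25 — fails.
  The franchisor does not carry Stage I.2.
So the franchisee prevails on this issue.
— Issue II —
At Stage II.1 the franchisee must meet a heightened civil standard (weight exceeds 80): on (c) the weight is 78, ≤ 80, so (c) does not meet the standard.
  The franchisee does not carry Stage II.1.
The franchisor prevails on this issue.
— Issue III —
At Stage III.1 the franchisee must meet the balance of probabilities (weight is at least 54): on (h) the weight is 67 less the opposing 14 gives net 53, < 54, so (h) does not meet the standard.
  Not every element is met, so the franchisee fails to carry Stage III.1.
So the franchisor prevails on this issue.
Per-issue: Issue I → franchisee; Issue II → franchisor; Issue III → franchisor. The franchisee must prevail on at least one issue; overall, the franchisee prevails.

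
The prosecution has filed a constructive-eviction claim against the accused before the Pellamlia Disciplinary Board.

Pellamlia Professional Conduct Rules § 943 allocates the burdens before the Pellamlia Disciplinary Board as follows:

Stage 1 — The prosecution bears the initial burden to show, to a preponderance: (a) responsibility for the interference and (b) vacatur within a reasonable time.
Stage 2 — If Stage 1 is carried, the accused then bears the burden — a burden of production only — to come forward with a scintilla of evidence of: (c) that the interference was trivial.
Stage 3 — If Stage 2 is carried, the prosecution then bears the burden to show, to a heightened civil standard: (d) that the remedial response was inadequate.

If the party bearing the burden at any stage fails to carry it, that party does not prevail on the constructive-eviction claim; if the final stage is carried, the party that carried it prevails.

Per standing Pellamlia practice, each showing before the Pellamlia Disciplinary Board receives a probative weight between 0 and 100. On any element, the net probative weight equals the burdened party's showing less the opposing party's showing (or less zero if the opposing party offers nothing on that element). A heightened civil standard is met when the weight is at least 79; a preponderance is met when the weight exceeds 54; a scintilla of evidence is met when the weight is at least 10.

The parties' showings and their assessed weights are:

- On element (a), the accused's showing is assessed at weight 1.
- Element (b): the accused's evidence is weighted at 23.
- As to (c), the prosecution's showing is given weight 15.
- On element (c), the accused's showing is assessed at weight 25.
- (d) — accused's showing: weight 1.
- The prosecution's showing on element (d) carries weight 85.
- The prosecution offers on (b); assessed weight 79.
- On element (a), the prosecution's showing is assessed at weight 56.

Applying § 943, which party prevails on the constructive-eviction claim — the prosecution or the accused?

Stage 1 — burden on prosecution; standard: a preponderance (weight exceeds 54).
    (a): 56 − 1 = 55 > 54 [met]
    (b): 79 − 23 = 56 > 54 [met]
  Stage 1 is satisfied; the onus moves to the accused.
Stage 2 — burden on accused; standard: a scintilla of evidence (weight is at least 10).
    (c): 25 − 15 = 10 ≥ 10 [met]
  Stage 2 carried; the burden shifts to the prosecution.
Stage 3 — burden on prosecution; standard: a heightened civil standard (weight is at least 79).
    (d): 85 − 1 = 84 ≥ 79 [met]
  Stage 3 carried; the final stage is satisfied.
Every stage carried; the prosecution prevails.

prosecution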